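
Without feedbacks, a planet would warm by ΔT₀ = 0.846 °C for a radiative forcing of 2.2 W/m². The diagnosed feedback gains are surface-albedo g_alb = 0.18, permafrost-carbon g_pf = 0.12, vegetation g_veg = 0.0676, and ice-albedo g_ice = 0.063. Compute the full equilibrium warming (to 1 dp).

Total gain g = 0.18 + 0.12 + 0.0676 + 0.063 = 0.4306.
Amplification A = 1/(1 − 0.4306) = 1.756.
ΔT = 0.846 × 1.756 = 1.5 °C.

1.5 °C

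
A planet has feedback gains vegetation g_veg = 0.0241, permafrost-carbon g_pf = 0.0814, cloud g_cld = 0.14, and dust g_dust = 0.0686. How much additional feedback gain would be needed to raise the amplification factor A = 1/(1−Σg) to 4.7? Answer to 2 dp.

0.47

Current total gain = 0.3141.
Target gain for A = 4.7: g* = 1 − 1/4.7 = 0.7872.
Additional gain needed = 0.7872 − 0.3141 = 0.47.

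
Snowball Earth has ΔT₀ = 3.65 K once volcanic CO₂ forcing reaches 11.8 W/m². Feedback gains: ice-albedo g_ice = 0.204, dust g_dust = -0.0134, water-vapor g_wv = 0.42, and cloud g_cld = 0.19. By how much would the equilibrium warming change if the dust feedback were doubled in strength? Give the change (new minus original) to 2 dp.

Original: g = 0.8006, ΔT = 3.65/(1−0.8006) = 18.3049 K.
With doubled dust: g' = 0.7872, ΔT' = 3.65/(1−0.7872) = 17.1523 K.
Change = 17.1523 − 18.3049 = -1.15 K.

-1.15 K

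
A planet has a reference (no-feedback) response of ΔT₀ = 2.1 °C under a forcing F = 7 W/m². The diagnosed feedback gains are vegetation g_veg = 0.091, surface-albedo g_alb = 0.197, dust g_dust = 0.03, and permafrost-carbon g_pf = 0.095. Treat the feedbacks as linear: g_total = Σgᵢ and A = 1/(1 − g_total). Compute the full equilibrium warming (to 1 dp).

Total gain g = 0.091 + 0.197 + 0.03 + 0.095 = 0.413.
Amplification A = 1/(1 − 0.413) = 1.704.
ΔT = 2.1 × 1.704 = 3.6 °C.

3.6 °C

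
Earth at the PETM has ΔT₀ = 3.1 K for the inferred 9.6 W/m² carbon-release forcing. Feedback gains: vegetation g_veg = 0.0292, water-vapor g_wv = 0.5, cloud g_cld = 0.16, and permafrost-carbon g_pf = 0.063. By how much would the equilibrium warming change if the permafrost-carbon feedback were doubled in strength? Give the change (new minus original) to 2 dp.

Original: g = 0.7522, ΔT = 3.1/(1−0.7522) = 12.5101 K.
With doubled permafrost-carbon: g' = 0.8152, ΔT' = 3.1/(1−0.8152) = 16.7749 K.
Change = 16.7749 − 12.5101 = 4.26 K.

4.26 K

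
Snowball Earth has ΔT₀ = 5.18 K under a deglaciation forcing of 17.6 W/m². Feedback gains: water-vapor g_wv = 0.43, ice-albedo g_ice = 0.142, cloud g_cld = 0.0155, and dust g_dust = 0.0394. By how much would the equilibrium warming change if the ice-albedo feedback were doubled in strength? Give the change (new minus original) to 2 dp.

Original: g = 0.6269, ΔT = 5.18/(1−0.6269) = 13.8837 K.
With doubled ice-albedo: g' = 0.7689, ΔT' = 5.18/(1−0.7689) = 22.4145 K.
Change = 22.4145 − 13.8837 = 8.53 K.

8.53 K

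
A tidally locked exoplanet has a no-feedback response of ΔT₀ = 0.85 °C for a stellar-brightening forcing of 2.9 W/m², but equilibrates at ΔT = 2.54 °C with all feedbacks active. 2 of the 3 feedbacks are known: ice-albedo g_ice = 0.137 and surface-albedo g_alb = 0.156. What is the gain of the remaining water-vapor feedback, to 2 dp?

0.37

Amplification A = ΔT/ΔT₀ = 2.54/0.85 = 2.988.
Total gain g = 1 − 1/A = 1 − 1/2.988 = 0.6653.
Known gains sum to 0.137 + 0.156 = 0.293.
g_wv = 0.6653 − 0.293 = 0.37.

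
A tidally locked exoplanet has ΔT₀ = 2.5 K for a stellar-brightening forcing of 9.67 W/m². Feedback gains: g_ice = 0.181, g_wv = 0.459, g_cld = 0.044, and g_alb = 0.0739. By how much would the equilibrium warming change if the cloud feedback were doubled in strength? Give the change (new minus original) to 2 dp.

2.29 K

Original: g = 0.7579, ΔT = 2.5/(1−0.7579) = 10.3263 K.
With doubled cloud: g' = 0.8019, ΔT' = 2.5/(1−0.8019) = 12.6199 K.
Change = 12.6199 − 10.3263 = 2.29 K.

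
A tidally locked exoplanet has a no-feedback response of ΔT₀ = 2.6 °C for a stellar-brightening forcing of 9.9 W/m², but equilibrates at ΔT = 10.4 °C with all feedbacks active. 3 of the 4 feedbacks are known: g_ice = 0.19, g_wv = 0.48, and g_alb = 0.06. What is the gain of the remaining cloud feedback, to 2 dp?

Amplification A = ΔT/ΔT₀ = 10.4/2.6 = 4.
Total gain g = 1 − 1/A = 1 − 1/4 = 0.75.
Known gains sum to 0.19 + 0.48 + 0.06 = 0.73.
g_cld = 0.75 − 0.73 = 0.02.

0.02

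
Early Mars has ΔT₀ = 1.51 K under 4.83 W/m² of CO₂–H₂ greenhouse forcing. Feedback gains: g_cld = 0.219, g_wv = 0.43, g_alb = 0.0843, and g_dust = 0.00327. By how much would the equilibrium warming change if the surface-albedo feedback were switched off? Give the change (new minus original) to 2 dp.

-1.39 K

Original: g = 0.73657, ΔT = 1.51/(1−0.73657) = 5.7321 K.
Without surface-albedo: g' = 0.65227, ΔT' = 1.51/(1−0.65227) = 4.3424 K.
Change = 4.3424 − 5.7321 = -1.39 K.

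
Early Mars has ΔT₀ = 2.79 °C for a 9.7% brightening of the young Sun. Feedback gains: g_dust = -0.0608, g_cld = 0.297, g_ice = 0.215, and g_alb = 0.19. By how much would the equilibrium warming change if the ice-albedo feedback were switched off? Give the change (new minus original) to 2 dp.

-2.91 °C

Original: g = 0.6412, ΔT = 2.79/(1−0.6412) = 7.7759 °C.
Without ice-albedo: g' = 0.4262, ΔT' = 2.79/(1−0.4262) = 4.8623 °C.
Change = 4.8623 − 7.7759 = -2.91 °C.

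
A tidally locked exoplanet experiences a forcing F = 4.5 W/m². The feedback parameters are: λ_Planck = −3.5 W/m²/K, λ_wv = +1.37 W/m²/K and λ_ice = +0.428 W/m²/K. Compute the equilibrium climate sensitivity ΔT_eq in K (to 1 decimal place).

2.6 K

Net feedback parameter λ = (−3.5) + (+1.37) + (+0.428) = -1.702 W/m²/K.
ΔT = −F/λ = −4.5/(-1.702) = 2.6 K.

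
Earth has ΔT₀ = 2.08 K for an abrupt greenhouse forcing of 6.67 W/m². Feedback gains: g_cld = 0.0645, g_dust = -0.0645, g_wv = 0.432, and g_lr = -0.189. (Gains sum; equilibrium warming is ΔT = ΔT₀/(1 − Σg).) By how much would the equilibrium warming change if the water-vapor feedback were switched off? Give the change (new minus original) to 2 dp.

-1.00 K

Original: g = 0.243, ΔT = 2.08/(1−0.243) = 2.7477 K.
Without water-vapor: g' = -0.189, ΔT' = 2.08/(1+0.189) = 1.7494 K.
Change = 1.7494 − 2.7477 = -1.00 K.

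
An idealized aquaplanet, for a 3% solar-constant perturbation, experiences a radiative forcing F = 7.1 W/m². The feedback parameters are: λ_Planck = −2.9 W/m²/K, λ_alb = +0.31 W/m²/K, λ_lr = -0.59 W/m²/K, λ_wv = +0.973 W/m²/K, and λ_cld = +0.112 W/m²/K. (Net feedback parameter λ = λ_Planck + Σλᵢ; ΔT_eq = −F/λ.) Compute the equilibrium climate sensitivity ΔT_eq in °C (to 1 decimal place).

3.4 °C

Net feedback parameter λ = (−2.9) + (+0.31) + (-0.59) + (+0.973) + (+0.112) = -2.095 W/m²/K.
ΔT = −F/λ = −7.1/(-2.095) = 3.4 °C.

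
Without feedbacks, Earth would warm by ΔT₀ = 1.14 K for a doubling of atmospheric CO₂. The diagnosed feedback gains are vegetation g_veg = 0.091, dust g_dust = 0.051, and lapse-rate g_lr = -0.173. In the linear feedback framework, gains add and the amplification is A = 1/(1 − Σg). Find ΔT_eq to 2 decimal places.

1.11 K

Total gain g = 0.091 + 0.051 − 0.173 = -0.031.
Amplification A = 1/(1 + 0.031) = 0.9699.
ΔT = 1.14 × 0.9699 = 1.11 K.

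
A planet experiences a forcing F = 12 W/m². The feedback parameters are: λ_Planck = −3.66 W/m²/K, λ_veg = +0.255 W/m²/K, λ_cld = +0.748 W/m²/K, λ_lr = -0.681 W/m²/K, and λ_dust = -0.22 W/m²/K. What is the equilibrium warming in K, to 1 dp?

3.4 K

Net feedback parameter λ = (−3.66) + (+0.255) + (+0.748) + (-0.681) + (-0.22) = -3.558 W/m²/K.
ΔT = −F/λ = −12/(-3.558) = 3.4 K.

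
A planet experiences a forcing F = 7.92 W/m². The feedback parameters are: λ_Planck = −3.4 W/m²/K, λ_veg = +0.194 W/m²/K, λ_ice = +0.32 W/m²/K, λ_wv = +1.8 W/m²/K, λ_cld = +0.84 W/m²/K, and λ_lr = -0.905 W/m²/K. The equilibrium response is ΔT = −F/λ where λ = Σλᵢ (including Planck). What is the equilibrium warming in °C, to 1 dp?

Net feedback parameter λ = (−3.4) + (+0.194) + (+0.32) + (+1.8) + (+0.84) + (-0.905) = -1.151 W/m²/K.
ΔT = −F/λ = −7.92/(-1.151) = 6.9 °C.

6.9 °C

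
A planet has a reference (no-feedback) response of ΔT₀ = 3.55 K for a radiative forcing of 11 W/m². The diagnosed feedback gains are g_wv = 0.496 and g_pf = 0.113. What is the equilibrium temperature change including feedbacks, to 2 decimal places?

Total gain g = 0.496 + 0.113 = 0.609.
Amplification A = 1/(1 − 0.609) = 2.558.
ΔT = 3.55 × 2.558 = 9.08 K.

9.08 K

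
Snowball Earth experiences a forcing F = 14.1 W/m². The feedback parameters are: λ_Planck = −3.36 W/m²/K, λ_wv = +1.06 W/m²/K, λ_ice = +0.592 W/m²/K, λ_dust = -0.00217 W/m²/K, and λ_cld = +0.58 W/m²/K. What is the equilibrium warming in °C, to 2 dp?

12.48 °C

Net feedback parameter λ = (−3.36) + (+1.06) + (+0.592) + (-0.00217) + (+0.58) = -1.13017 W/m²/K.
ΔT = −F/λ = −14.1/(-1.13017) = 12.48 °C.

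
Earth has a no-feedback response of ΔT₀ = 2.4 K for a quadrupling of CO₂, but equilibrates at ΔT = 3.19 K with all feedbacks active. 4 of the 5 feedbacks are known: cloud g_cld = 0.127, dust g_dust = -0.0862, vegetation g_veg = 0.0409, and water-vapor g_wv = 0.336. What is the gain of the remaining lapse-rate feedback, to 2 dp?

Amplification A = ΔT/ΔT₀ = 3.19/2.4 = 1.329.
Total gain g = 1 − 1/A = 1 − 1/1.329 = 0.2476.
Known gains sum to 0.127 − 0.0862 + 0.0409 + 0.336 = 0.4177.
g_lr = 0.2476 − 0.4177 = -0.17.

-0.17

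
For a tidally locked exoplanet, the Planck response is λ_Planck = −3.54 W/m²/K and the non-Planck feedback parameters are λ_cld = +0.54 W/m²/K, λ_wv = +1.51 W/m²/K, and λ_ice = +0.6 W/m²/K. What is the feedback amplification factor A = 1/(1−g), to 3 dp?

3.978

Convert to gains: g_cld = 0.54/3.54 = 0.1525; g_wv = 1.51/3.54 = 0.4266; g_ice = 0.6/3.54 = 0.1695.
Total gain g = 0.7486.
A = 1/(1 − 0.7486) = 3.978.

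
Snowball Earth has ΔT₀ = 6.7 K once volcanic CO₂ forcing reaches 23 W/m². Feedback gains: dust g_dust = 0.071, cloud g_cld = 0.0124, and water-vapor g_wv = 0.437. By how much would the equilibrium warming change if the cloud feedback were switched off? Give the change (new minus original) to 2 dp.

Original: g = 0.5204, ΔT = 6.7/(1−0.5204) = 13.9700 K.
Without cloud: g' = 0.508, ΔT' = 6.7/(1−0.508) = 13.6179 K.
Change = 13.6179 − 13.9700 = -0.35 K.

-0.35 K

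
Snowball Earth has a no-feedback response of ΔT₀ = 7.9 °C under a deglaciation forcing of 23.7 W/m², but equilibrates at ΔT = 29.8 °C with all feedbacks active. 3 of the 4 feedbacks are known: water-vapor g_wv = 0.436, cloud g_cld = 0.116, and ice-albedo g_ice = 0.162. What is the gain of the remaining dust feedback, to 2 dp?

0.02

Amplification A = ΔT/ΔT₀ = 29.8/7.9 = 3.772.
Total gain g = 1 − 1/A = 1 − 1/3.772 = 0.7349.
Known gains sum to 0.436 + 0.116 + 0.162 = 0.714.
g_dust = 0.7349 − 0.714 = 0.02.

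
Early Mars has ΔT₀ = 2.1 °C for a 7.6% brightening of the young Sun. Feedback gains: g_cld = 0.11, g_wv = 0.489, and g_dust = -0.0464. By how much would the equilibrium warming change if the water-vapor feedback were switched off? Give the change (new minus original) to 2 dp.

-2.45 °C

Original: g = 0.5526, ΔT = 2.1/(1−0.5526) = 4.6938 °C.
Without water-vapor: g' = 0.0636, ΔT' = 2.1/(1−0.0636) = 2.2426 °C.
Change = 2.2426 − 4.6938 = -2.45 °C.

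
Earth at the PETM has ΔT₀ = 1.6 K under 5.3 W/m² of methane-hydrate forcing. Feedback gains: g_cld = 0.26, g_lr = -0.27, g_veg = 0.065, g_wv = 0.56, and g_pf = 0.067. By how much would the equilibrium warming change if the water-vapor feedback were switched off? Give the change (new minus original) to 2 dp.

Original: g = 0.682, ΔT = 1.6/(1−0.682) = 5.0314 K.
Without water-vapor: g' = 0.122, ΔT' = 1.6/(1−0.122) = 1.8223 K.
Change = 1.8223 − 5.0314 = -3.21 K.

-3.21 K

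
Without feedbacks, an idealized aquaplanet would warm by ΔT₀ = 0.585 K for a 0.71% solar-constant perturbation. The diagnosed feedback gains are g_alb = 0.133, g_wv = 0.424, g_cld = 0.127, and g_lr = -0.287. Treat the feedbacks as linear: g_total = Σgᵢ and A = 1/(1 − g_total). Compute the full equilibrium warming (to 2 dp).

0.97 K

Total gain g = 0.133 + 0.424 + 0.127 − 0.287 = 0.397.
Amplification A = 1/(1 − 0.397) = 1.658.
ΔT = 0.585 × 1.658 = 0.97 K.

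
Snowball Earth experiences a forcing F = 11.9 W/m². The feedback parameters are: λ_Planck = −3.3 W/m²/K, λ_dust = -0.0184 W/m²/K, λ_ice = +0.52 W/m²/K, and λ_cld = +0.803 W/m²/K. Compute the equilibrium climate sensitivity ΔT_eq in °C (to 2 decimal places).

5.96 °C

Net feedback parameter λ = (−3.3) + (-0.0184) + (+0.52) + (+0.803) = -1.9954 W/m²/K.
ΔT = −F/λ = −11.9/(-1.9954) = 5.96 °C.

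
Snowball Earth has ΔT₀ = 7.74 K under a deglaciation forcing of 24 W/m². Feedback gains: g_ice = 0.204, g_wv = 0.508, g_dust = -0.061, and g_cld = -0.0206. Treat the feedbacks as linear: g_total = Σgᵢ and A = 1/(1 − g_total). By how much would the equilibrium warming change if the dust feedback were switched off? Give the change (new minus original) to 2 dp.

Original: g = 0.6304, ΔT = 7.74/(1−0.6304) = 20.9416 K.
Without dust: g' = 0.6914, ΔT' = 7.74/(1−0.6914) = 25.0810 K.
Change = 25.0810 − 20.9416 = 4.14 K.

4.14 K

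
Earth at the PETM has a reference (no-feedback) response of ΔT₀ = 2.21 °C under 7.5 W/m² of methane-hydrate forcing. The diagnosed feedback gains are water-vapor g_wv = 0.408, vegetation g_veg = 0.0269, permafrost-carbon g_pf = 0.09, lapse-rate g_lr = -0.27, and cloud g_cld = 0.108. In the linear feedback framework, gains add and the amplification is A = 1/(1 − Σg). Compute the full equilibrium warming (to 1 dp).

Total gain g = 0.408 + 0.0269 + 0.09 − 0.27 + 0.108 = 0.3629.
Amplification A = 1/(1 − 0.3629) = 1.57.
ΔT = 2.21 × 1.57 = 3.5 °C.

3.5 °C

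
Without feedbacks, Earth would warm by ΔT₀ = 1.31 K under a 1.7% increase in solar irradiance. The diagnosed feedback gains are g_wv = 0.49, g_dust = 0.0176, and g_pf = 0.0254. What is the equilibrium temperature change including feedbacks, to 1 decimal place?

2.8 K

Total gain g = 0.49 + 0.0176 + 0.0254 = 0.533.
Amplification A = 1/(1 − 0.533) = 2.141.
ΔT = 1.31 × 2.141 = 2.8 K.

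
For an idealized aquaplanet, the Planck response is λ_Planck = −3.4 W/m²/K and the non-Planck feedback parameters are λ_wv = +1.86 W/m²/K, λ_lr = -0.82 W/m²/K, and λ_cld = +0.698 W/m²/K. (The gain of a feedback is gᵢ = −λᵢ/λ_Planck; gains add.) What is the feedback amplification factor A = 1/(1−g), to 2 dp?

2.05

Convert to gains: g_wv = 1.86/3.4 = 0.5471; g_lr = -0.82/3.4 = -0.2412; g_cld = 0.698/3.4 = 0.2053.
Total gain g = 0.5112.
A = 1/(1 − 0.5112) = 2.05.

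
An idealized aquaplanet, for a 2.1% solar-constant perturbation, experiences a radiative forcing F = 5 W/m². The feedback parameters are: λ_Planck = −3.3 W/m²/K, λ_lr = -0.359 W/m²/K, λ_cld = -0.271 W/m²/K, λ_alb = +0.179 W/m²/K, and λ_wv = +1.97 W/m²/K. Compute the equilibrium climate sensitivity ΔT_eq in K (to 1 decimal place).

Net feedback parameter λ = (−3.3) + (-0.359) + (-0.271) + (+0.179) + (+1.97) = -1.781 W/m²/K.
ΔT = −F/λ = −5/(-1.781) = 2.8 K.

2.8 K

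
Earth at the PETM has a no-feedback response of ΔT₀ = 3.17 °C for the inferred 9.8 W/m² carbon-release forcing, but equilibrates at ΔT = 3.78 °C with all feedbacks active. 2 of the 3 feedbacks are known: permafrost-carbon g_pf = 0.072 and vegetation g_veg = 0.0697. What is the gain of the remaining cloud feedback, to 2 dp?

0.02

Amplification A = ΔT/ΔT₀ = 3.78/3.17 = 1.192.
Total gain g = 1 − 1/A = 1 − 1/1.192 = 0.1611.
Known gains sum to 0.072 + 0.0697 = 0.1417.
g_cld = 0.1611 − 0.1417 = 0.02.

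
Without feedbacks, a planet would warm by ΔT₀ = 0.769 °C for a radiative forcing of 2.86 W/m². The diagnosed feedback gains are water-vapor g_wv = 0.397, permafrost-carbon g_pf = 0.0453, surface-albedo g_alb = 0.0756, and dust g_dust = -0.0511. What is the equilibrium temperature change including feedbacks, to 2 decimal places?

1.44 °C

Total gain g = 0.397 + 0.0453 + 0.0756 − 0.0511 = 0.4668.
Amplification A = 1/(1 − 0.4668) = 1.875.
ΔT = 0.769 × 1.875 = 1.44 °C.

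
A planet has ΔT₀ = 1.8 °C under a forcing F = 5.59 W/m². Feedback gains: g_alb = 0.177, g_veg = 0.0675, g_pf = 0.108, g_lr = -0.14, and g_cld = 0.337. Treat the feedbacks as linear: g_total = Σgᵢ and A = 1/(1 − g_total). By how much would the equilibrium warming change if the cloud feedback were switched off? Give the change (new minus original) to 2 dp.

-1.71 °C

Original: g = 0.5495, ΔT = 1.8/(1−0.5495) = 3.9956 °C.
Without cloud: g' = 0.2125, ΔT' = 1.8/(1−0.2125) = 2.2857 °C.
Change = 2.2857 − 3.9956 = -1.71 °C.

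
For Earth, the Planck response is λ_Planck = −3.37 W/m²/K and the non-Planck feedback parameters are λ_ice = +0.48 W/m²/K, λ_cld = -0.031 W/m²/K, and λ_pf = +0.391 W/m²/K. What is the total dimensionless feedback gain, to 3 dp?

0.249

Convert to gains: g_ice = 0.48/3.37 = 0.1424; g_cld = -0.031/3.37 = -0.009199; g_pf = 0.391/3.37 = 0.116.
Total gain g = 0.249201.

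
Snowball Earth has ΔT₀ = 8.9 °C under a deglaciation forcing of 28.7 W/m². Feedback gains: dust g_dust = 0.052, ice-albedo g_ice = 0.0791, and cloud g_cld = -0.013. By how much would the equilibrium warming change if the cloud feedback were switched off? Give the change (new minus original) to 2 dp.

Original: g = 0.1181, ΔT = 8.9/(1−0.1181) = 10.0918 °C.
Without cloud: g' = 0.1311, ΔT' = 8.9/(1−0.1311) = 10.2428 °C.
Change = 10.2428 − 10.0918 = 0.15 °C.

0.15 °C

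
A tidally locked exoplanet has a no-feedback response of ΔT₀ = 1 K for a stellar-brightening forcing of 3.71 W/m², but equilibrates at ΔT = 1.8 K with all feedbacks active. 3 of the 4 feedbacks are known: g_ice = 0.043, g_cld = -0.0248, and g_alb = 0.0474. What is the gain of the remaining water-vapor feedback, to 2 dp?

Amplification A = ΔT/ΔT₀ = 1.8/1 = 1.8.
Total gain g = 1 − 1/A = 1 − 1/1.8 = 0.4444.
Known gains sum to 0.043 − 0.0248 + 0.0474 = 0.0656.
g_wv = 0.4444 − 0.0656 = 0.38.

0.38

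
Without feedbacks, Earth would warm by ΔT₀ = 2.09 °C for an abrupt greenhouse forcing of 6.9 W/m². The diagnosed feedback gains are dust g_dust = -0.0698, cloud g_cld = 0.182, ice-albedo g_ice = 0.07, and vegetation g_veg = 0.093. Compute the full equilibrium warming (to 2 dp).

2.88 °C

Total gain g = -0.0698 + 0.182 + 0.07 + 0.093 = 0.2752.
Amplification A = 1/(1 − 0.2752) = 1.38.
ΔT = 2.09 × 1.38 = 2.88 °C.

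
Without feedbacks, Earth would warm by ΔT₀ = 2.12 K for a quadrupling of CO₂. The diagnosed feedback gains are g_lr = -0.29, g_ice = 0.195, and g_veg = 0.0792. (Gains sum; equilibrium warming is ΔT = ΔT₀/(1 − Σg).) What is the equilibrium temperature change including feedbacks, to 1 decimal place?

2.1 K

Total gain g = -0.29 + 0.195 + 0.0792 = -0.0158.
Amplification A = 1/(1 + 0.0158) = 0.9844.
ΔT = 2.12 × 0.9844 = 2.1 K.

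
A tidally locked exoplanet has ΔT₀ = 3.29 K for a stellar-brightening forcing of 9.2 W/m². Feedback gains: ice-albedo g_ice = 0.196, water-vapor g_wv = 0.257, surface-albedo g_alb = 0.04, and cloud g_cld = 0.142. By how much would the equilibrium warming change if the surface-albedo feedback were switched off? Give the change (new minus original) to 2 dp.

-0.89 K

Original: g = 0.635, ΔT = 3.29/(1−0.635) = 9.0137 K.
Without surface-albedo: g' = 0.595, ΔT' = 3.29/(1−0.595) = 8.1235 K.
Change = 8.1235 − 9.0137 = -0.89 K.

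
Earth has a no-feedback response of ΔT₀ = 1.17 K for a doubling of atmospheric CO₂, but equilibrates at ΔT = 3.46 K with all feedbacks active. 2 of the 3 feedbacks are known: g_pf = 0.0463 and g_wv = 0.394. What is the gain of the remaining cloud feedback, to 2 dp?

Amplification A = ΔT/ΔT₀ = 3.46/1.17 = 2.957.
Total gain g = 1 − 1/A = 1 − 1/2.957 = 0.6618.
Known gains sum to 0.0463 + 0.394 = 0.4403.
g_cld = 0.6618 − 0.4403 = 0.22.

0.22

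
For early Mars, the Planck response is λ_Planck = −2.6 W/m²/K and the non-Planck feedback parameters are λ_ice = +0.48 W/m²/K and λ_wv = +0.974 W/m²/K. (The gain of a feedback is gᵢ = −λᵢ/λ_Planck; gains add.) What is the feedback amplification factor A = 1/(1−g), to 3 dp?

Convert to gains: g_ice = 0.48/2.6 = 0.1846; g_wv = 0.974/2.6 = 0.3746.
Total gain g = 0.5592.
A = 1/(1 − 0.5592) = 2.269.

2.269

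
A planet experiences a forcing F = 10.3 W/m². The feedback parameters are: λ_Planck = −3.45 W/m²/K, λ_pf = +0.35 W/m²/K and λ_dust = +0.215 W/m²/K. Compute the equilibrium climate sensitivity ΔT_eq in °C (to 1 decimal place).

3.6 °C

Net feedback parameter λ = (−3.45) + (+0.35) + (+0.215) = -2.885 W/m²/K.
ΔT = −F/λ = −10.3/(-2.885) = 3.6 °C.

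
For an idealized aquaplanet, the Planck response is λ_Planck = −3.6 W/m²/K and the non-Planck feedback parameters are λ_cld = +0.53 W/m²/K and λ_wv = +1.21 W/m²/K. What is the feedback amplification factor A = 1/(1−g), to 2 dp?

Convert to gains: g_cld = 0.53/3.6 = 0.1472; g_wv = 1.21/3.6 = 0.3361.
Total gain g = 0.4833.
A = 1/(1 − 0.4833) = 1.94.

1.94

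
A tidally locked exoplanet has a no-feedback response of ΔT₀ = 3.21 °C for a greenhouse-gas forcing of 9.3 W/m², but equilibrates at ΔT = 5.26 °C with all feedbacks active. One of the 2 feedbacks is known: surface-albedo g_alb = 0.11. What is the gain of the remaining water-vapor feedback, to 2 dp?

0.28

Amplification A = ΔT/ΔT₀ = 5.26/3.21 = 1.639.
Total gain g = 1 − 1/A = 1 − 1/1.639 = 0.3899.
The known gain is 0.11.
g_wv = 0.3899 − 0.11 = 0.28.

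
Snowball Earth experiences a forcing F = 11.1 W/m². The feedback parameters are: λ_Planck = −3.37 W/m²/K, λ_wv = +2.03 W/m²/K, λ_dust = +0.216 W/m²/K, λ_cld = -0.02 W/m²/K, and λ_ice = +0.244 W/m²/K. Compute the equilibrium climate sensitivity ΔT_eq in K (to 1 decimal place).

12.3 K

Net feedback parameter λ = (−3.37) + (+2.03) + (+0.216) + (-0.02) + (+0.244) = -0.9 W/m²/K.
ΔT = −F/λ = −11.1/(-0.9) = 12.3 K.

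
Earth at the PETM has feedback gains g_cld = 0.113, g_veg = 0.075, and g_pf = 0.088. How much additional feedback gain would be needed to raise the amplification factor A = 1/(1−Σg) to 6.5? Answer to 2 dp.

Current total gain = 0.276.
Target gain for A = 6.5: g* = 1 − 1/6.5 = 0.8462.
Additional gain needed = 0.8462 − 0.276 = 0.57.

0.57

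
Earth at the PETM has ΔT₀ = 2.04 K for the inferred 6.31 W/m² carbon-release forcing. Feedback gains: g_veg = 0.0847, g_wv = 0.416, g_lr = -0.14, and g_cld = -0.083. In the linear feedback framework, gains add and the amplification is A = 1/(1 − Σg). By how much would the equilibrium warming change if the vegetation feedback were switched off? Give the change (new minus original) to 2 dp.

Original: g = 0.2777, ΔT = 2.04/(1−0.2777) = 2.8243 K.
Without vegetation: g' = 0.193, ΔT' = 2.04/(1−0.193) = 2.5279 K.
Change = 2.5279 − 2.8243 = -0.30 K.

-0.30 K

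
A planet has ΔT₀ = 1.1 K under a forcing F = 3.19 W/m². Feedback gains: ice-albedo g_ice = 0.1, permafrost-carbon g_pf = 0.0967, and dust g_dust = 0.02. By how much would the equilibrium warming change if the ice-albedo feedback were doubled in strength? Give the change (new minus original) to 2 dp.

Original: g = 0.2167, ΔT = 1.1/(1−0.2167) = 1.4043 K.
With doubled ice-albedo: g' = 0.3167, ΔT' = 1.1/(1−0.3167) = 1.6098 K.
Change = 1.6098 − 1.4043 = 0.21 K.

0.21 K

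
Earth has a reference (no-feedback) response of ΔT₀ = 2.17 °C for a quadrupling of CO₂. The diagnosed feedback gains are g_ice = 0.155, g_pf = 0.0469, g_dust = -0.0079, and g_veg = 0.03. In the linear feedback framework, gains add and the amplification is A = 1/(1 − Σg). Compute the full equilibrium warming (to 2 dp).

Total gain g = 0.155 + 0.0469 − 0.0079 + 0.03 = 0.224.
Amplification A = 1/(1 − 0.224) = 1.289.
ΔT = 2.17 × 1.289 = 2.80 °C.

2.80 °C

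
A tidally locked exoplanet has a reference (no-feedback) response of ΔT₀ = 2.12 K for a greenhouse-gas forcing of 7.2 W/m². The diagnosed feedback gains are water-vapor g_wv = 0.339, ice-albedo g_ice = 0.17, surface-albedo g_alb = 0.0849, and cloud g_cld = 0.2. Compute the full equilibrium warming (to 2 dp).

10.29 K

Total gain g = 0.339 + 0.17 + 0.0849 + 0.2 = 0.7939.
Amplification A = 1/(1 − 0.7939) = 4.852.
ΔT = 2.12 × 4.852 = 10.29 K.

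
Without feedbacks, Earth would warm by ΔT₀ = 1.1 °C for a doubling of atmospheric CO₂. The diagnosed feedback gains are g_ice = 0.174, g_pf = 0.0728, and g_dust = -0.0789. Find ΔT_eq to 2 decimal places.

1.32 °C

Total gain g = 0.174 + 0.0728 − 0.0789 = 0.1679.
Amplification A = 1/(1 − 0.1679) = 1.202.
ΔT = 1.1 × 1.202 = 1.32 °C.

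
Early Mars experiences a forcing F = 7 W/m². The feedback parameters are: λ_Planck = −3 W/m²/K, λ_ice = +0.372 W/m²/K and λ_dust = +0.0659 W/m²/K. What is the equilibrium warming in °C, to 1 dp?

2.7 °C

Net feedback parameter λ = (−3) + (+0.372) + (+0.0659) = -2.5621 W/m²/K.
ΔT = −F/λ = −7/(-2.5621) = 2.7 °C.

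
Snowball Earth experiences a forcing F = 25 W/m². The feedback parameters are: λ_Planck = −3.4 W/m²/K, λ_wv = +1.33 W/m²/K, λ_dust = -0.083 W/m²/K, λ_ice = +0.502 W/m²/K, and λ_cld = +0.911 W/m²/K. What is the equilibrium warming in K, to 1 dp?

33.8 K

Net feedback parameter λ = (−3.4) + (+1.33) + (-0.083) + (+0.502) + (+0.911) = -0.74 W/m²/K.
ΔT = −F/λ = −25/(-0.74) = 33.8 K.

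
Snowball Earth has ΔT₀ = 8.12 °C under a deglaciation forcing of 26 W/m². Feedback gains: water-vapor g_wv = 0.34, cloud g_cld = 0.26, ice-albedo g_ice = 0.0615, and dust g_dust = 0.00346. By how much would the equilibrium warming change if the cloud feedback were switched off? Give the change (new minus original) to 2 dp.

Original: g = 0.66496, ΔT = 8.12/(1−0.66496) = 24.2359 °C.
Without cloud: g' = 0.40496, ΔT' = 8.12/(1−0.40496) = 13.6461 °C.
Change = 13.6461 − 24.2359 = -10.59 °C.

-10.59 °C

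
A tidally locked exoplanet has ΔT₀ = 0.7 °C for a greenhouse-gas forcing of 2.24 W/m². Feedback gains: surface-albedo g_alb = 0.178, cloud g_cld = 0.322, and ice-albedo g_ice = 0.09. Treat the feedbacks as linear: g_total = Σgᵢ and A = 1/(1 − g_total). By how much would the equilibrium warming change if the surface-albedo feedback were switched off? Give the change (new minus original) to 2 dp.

Original: g = 0.59, ΔT = 0.7/(1−0.59) = 1.7073 °C.
Without surface-albedo: g' = 0.412, ΔT' = 0.7/(1−0.412) = 1.1905 °C.
Change = 1.1905 − 1.7073 = -0.52 °C.

-0.52 °C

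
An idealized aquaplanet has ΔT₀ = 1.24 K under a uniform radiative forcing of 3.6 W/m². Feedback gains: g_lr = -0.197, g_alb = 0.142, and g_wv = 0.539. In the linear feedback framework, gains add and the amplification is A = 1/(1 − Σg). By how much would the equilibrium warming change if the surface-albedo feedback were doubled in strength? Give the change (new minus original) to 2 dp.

0.91 K

Original: g = 0.484, ΔT = 1.24/(1−0.484) = 2.4031 K.
With doubled surface-albedo: g' = 0.626, ΔT' = 1.24/(1−0.626) = 3.3155 K.
Change = 3.3155 − 2.4031 = 0.91 K.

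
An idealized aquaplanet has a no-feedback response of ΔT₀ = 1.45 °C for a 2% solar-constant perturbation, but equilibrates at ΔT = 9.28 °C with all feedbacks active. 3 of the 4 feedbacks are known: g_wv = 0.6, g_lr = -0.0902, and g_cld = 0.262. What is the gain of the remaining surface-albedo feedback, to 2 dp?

0.07

Amplification A = ΔT/ΔT₀ = 9.28/1.45 = 6.4.
Total gain g = 1 − 1/A = 1 − 1/6.4 = 0.8438.
Known gains sum to 0.6 − 0.0902 + 0.262 = 0.7718.
g_alb = 0.8438 − 0.7718 = 0.07.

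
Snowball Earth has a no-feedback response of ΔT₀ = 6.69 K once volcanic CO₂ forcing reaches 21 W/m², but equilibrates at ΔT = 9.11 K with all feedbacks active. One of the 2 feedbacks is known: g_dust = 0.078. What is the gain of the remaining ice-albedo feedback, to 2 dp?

0.19

Amplification A = ΔT/ΔT₀ = 9.11/6.69 = 1.362.
Total gain g = 1 − 1/A = 1 − 1/1.362 = 0.2658.
The known gain is 0.078.
g_ice = 0.2658 − 0.078 = 0.19.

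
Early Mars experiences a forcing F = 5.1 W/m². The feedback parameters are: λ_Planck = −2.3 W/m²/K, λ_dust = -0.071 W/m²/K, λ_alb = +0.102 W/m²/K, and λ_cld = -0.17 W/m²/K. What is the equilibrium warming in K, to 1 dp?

2.1 K

Net feedback parameter λ = (−2.3) + (-0.071) + (+0.102) + (-0.17) = -2.439 W/m²/K.
ΔT = −F/λ = −5.1/(-2.439) = 2.1 K.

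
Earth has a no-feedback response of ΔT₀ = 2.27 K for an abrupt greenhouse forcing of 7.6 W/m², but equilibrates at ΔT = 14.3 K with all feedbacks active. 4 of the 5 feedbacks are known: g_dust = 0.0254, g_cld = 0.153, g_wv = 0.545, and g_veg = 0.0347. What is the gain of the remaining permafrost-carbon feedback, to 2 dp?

Amplification A = ΔT/ΔT₀ = 14.3/2.27 = 6.3.
Total gain g = 1 − 1/A = 1 − 1/6.3 = 0.8413.
Known gains sum to 0.0254 + 0.153 + 0.545 + 0.0347 = 0.7581.
g_pf = 0.8413 − 0.7581 = 0.08.

0.08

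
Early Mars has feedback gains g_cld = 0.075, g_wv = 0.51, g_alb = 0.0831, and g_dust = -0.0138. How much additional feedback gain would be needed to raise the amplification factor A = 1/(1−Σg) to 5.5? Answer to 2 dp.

Current total gain = 0.6543.
Target gain for A = 5.5: g* = 1 − 1/5.5 = 0.8182.
Additional gain needed = 0.8182 − 0.6543 = 0.16.

0.16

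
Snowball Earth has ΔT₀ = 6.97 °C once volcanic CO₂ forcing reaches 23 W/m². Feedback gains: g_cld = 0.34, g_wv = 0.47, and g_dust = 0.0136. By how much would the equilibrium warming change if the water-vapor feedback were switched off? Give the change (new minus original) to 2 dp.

Original: g = 0.8236, ΔT = 6.97/(1−0.8236) = 39.5125 °C.
Without water-vapor: g' = 0.3536, ΔT' = 6.97/(1−0.3536) = 10.7828 °C.
Change = 10.7828 − 39.5125 = -28.73 °C.

-28.73 °C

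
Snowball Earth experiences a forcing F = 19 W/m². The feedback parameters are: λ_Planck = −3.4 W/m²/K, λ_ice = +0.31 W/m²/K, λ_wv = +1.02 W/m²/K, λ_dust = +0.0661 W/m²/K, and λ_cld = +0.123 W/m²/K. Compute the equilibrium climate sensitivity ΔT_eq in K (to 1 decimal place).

Net feedback parameter λ = (−3.4) + (+0.31) + (+1.02) + (+0.0661) + (+0.123) = -1.8809 W/m²/K.
ΔT = −F/λ = −19/(-1.8809) = 10.1 K.

10.1 K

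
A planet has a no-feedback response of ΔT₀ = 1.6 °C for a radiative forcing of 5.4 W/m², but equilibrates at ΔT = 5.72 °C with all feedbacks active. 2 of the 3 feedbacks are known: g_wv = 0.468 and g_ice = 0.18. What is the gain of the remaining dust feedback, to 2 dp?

Amplification A = ΔT/ΔT₀ = 5.72/1.6 = 3.575.
Total gain g = 1 − 1/A = 1 − 1/3.575 = 0.7203.
Known gains sum to 0.468 + 0.18 = 0.648.
g_dust = 0.7203 − 0.648 = 0.07.

0.07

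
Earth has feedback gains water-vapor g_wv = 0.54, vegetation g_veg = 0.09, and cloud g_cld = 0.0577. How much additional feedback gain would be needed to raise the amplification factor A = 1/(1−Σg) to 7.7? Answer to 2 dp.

0.18

Current total gain = 0.6877.
Target gain for A = 7.7: g* = 1 − 1/7.7 = 0.8701.
Additional gain needed = 0.8701 − 0.6877 = 0.18.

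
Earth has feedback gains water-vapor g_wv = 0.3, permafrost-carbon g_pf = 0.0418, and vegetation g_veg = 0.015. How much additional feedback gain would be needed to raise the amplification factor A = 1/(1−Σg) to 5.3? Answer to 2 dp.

0.45

Current total gain = 0.3568.
Target gain for A = 5.3: g* = 1 − 1/5.3 = 0.8113.
Additional gain needed = 0.8113 − 0.3568 = 0.45.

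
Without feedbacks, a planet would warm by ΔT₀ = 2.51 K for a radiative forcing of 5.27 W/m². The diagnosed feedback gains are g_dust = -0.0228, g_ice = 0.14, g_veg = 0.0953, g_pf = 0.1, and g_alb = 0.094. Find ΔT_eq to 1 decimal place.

Total gain g = -0.0228 + 0.14 + 0.0953 + 0.1 + 0.094 = 0.4065.
Amplification A = 1/(1 − 0.4065) = 1.685.
ΔT = 2.51 × 1.685 = 4.2 K.

4.2 K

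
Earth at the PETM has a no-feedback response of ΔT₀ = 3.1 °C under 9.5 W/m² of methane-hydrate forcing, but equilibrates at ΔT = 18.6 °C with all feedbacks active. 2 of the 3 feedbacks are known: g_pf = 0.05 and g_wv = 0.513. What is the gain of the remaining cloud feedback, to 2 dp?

0.27

Amplification A = ΔT/ΔT₀ = 18.6/3.1 = 6.
Total gain g = 1 − 1/A = 1 − 1/6 = 0.8333.
Known gains sum to 0.05 + 0.513 = 0.563.
g_cld = 0.8333 − 0.563 = 0.27.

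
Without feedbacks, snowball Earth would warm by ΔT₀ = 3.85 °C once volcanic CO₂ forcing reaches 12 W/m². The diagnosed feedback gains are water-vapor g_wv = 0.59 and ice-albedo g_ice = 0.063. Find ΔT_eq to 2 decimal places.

11.10 °C

Total gain g = 0.59 + 0.063 = 0.653.
Amplification A = 1/(1 − 0.653) = 2.882.
ΔT = 3.85 × 2.882 = 11.10 °C.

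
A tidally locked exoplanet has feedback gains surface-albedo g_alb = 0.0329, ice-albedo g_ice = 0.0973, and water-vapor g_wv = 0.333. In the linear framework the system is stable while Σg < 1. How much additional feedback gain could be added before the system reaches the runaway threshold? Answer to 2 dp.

0.54

Current total gain = 0.0329 + 0.0973 + 0.333 = 0.4632.
Margin to runaway = 1 − 0.4632 = 0.54.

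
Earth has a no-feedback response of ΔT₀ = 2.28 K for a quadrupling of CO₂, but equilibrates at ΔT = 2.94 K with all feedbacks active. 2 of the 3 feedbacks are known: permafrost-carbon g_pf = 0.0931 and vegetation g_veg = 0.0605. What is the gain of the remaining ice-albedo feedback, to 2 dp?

Amplification A = ΔT/ΔT₀ = 2.94/2.28 = 1.289.
Total gain g = 1 − 1/A = 1 − 1/1.289 = 0.2242.
Known gains sum to 0.0931 + 0.0605 = 0.1536.
g_ice = 0.2242 − 0.1536 = 0.07.

0.07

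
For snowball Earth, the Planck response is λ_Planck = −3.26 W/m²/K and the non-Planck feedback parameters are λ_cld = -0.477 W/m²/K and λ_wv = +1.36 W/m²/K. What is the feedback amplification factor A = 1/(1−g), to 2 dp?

Convert to gains: g_cld = -0.477/3.26 = -0.1463; g_wv = 1.36/3.26 = 0.4172.
Total gain g = 0.2709.
A = 1/(1 − 0.2709) = 1.37.

1.37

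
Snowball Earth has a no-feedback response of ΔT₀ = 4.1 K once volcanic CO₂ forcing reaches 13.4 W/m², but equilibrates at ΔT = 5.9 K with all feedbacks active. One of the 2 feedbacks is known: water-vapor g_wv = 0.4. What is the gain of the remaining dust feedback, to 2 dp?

-0.09

Amplification A = ΔT/ΔT₀ = 5.9/4.1 = 1.439.
Total gain g = 1 − 1/A = 1 − 1/1.439 = 0.3051.
The known gain is 0.4.
g_dust = 0.3051 − 0.4 = -0.09.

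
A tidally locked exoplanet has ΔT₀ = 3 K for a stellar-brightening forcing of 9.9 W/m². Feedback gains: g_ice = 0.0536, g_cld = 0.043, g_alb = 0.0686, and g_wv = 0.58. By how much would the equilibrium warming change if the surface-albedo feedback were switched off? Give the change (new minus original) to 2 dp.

Original: g = 0.7452, ΔT = 3/(1−0.7452) = 11.7739 K.
Without surface-albedo: g' = 0.6766, ΔT' = 3/(1−0.6766) = 9.2764 K.
Change = 9.2764 − 11.7739 = -2.50 K.

-2.50 K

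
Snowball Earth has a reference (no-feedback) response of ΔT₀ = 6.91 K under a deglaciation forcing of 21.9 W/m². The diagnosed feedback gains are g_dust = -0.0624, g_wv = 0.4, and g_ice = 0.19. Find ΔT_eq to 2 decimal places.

14.63 K

Total gain g = -0.0624 + 0.4 + 0.19 = 0.5276.
Amplification A = 1/(1 − 0.5276) = 2.117.
ΔT = 6.91 × 2.117 = 14.63 K.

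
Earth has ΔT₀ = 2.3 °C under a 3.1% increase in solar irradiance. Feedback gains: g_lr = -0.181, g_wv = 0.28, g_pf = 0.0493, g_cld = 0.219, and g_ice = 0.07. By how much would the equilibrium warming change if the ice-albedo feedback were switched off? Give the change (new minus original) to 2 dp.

Original: g = 0.4373, ΔT = 2.3/(1−0.4373) = 4.0874 °C.
Without ice-albedo: g' = 0.3673, ΔT' = 2.3/(1−0.3673) = 3.6352 °C.
Change = 3.6352 − 4.0874 = -0.45 °C.

-0.45 °C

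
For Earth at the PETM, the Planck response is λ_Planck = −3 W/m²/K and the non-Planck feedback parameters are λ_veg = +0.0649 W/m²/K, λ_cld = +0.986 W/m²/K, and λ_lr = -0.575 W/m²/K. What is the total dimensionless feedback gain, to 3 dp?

Convert to gains: g_veg = 0.0649/3 = 0.02163; g_cld = 0.986/3 = 0.3287; g_lr = -0.575/3 = -0.1917.
Total gain g = 0.15863.

0.159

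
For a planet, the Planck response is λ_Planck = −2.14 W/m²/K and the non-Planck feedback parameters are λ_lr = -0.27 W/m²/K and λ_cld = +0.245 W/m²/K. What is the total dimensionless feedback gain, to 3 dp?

-0.012

Convert to gains: g_lr = -0.27/2.14 = -0.1262; g_cld = 0.245/2.14 = 0.1145.
Total gain g = -0.0117.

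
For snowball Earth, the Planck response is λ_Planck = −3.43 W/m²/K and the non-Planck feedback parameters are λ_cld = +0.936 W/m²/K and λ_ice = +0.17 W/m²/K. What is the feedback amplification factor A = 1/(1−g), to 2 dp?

Convert to gains: g_cld = 0.936/3.43 = 0.2729; g_ice = 0.17/3.43 = 0.04956.
Total gain g = 0.32246.
A = 1/(1 − 0.32246) = 1.48.

1.48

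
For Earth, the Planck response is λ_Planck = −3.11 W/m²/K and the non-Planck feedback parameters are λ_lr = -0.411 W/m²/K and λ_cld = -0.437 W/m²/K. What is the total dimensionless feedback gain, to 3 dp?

Convert to gains: g_lr = -0.411/3.11 = -0.1322; g_cld = -0.437/3.11 = -0.1405.
Total gain g = -0.2727.

-0.273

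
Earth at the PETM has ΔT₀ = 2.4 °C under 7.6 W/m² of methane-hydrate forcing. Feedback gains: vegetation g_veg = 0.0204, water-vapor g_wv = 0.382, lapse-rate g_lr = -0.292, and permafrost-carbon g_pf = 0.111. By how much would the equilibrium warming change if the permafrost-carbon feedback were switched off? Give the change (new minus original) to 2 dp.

Original: g = 0.2214, ΔT = 2.4/(1−0.2214) = 3.0825 °C.
Without permafrost-carbon: g' = 0.1104, ΔT' = 2.4/(1−0.1104) = 2.6978 °C.
Change = 2.6978 − 3.0825 = -0.38 °C.

-0.38 °C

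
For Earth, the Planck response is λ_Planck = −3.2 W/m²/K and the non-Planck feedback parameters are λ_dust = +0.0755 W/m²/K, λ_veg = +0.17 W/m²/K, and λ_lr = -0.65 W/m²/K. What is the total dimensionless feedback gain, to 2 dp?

-0.13

Convert to gains: g_dust = 0.0755/3.2 = 0.02359; g_veg = 0.17/3.2 = 0.05312; g_lr = -0.65/3.2 = -0.2031.
Total gain g = -0.12639.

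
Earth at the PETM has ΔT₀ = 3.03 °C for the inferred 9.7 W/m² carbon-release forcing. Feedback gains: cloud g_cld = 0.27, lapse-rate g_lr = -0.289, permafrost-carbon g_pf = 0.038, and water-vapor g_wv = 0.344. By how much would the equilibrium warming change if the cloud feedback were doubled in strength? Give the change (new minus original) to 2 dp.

Original: g = 0.363, ΔT = 3.03/(1−0.363) = 4.7567 °C.
With doubled cloud: g' = 0.633, ΔT' = 3.03/(1−0.633) = 8.2561 °C.
Change = 8.2561 − 4.7567 = 3.50 °C.

3.50 °C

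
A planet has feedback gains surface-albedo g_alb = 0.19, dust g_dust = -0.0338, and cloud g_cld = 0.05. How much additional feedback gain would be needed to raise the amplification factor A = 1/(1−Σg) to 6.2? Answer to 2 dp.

Current total gain = 0.2062.
Target gain for A = 6.2: g* = 1 − 1/6.2 = 0.8387.
Additional gain needed = 0.8387 − 0.2062 = 0.63.

0.63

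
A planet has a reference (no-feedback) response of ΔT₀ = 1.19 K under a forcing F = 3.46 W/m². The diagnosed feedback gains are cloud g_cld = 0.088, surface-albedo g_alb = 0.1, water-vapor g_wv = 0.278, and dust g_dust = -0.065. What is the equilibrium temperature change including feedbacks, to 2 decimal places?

1.99 K

Total gain g = 0.088 + 0.1 + 0.278 − 0.065 = 0.401.
Amplification A = 1/(1 − 0.401) = 1.669.
ΔT = 1.19 × 1.669 = 1.99 K.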